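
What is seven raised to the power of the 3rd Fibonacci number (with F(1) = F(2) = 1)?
Convert seven (English words) → 7 (decimal)
Convert the 3rd Fibonacci number (with F(1) = F(2) = 1) (Fibonacci index) → 1, 1, 2 → 2 (decimal)
Compute 7 ^ 2 = 49
49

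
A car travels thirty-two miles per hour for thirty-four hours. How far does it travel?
Convert thirty-two (English words) → 32 (decimal)
Convert thirty-four (English words) → 34 (decimal)
Compute 32 × 34 = 1088
1088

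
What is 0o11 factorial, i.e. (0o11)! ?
Convert 0o11 (octal) → 1×8 + 1 = 9 (decimal)
Compute 9! = 362880
362880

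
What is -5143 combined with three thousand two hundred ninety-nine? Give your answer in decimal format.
Convert three thousand two hundred ninety-nine (English words) → 3×1000 + 2×100 + 99 = 3299 (decimal)
Compute -5143 + 3299 = -1844
-1844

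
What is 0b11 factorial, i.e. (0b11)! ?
Convert 0b11 (binary) → 2 + 1 = 3 (decimal)
Compute 3! = 6
6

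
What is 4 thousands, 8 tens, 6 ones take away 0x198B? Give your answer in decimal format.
Convert 4 thousands, 8 tens, 6 ones (place-value notation) → 4×1000 + 8×10 + 6 = 4086 (decimal)
Convert 0x198B (hexadecimal) → 1×4096 + 9×256 + 8×16 + 11 = 6539 (decimal)
Compute 4086 - 6539 = -2453
-2453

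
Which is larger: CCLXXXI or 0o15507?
Convert CCLXXXI (Roman numeral) → 100 + 100 + 50 + 10 + 10 + 10 + 1 = 281 (decimal)
Convert 0o15507 (octal) → 1×4096 + 5×512 + 5×64 + 7 = 6983 (decimal)
Compare 281 vs 6983: larger = 6983
6983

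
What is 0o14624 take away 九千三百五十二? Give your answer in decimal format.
Convert 0o14624 (octal) → 1×4096 + 4×512 + 6×64 + 2×8 + 4 = 6548 (decimal)
Convert 九千三百五十二 (Chinese numeral) → 9×1000 + 3×100 + 5×10 + 2 = 9352 (decimal)
Compute 6548 - 9352 = -2804
-2804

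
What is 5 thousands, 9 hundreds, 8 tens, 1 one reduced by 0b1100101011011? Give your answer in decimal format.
Convert 5 thousands, 9 hundreds, 8 tens, 1 one (place-value notation) → 5×1000 + 9×100 + 8×10 + 1 = 5981 (decimal)
Convert 0b1100101011011 (binary) → 4096 + 2048 + 256 + 64 + 16 + 8 + 2 + 1 = 6491 (decimal)
Compute 5981 - 6491 = -510
-510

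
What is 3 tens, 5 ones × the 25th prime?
Convert 3 tens, 5 ones (place-value notation) → 3×10 + 5 = 35 (decimal)
Convert the 25th prime (prime index) → 97 (decimal)
Compute 35 × 97 = 3395
3395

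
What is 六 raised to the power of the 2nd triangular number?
Convert 六 (Chinese numeral) → 6 (decimal)
Convert the 2nd triangular number (triangular index) → 2×3/2 = 3 (decimal)
Compute 6 ^ 3 = 216
216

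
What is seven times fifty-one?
Convert seven (English words) → 7 (decimal)
Convert fifty-one (English words) → 51 (decimal)
Compute 7 × 51 = 357
357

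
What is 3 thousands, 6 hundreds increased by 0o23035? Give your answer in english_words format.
Convert 3 thousands, 6 hundreds (place-value notation) → 3×1000 + 6×100 = 3600 (decimal)
Convert 0o23035 (octal) → 2×4096 + 3×512 + 3×8 + 5 = 9757 (decimal)
Compute 3600 + 9757 = 13357
Convert 13357 (decimal) → 13357 = 13×1000 + 3×100 + 57 → thirteen thousand three hundred fifty-seven (English words)
thirteen thousand three hundred fifty-seven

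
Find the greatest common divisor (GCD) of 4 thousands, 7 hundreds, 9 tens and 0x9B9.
Convert 4 thousands, 7 hundreds, 9 tens (place-value notation) → 4×1000 + 7×100 + 9×10 = 4790 (decimal)
Convert 0x9B9 (hexadecimal) → 9×256 + 11×16 + 9 = 2489 (decimal)
Compute gcd(4790, 2489) = 1
1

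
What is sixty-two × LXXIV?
Convert sixty-two (English words) → 62 (decimal)
Convert LXXIV (Roman numeral) → 50 + 10 + 10 + 4 = 74 (decimal)
Compute 62 × 74 = 4588
4588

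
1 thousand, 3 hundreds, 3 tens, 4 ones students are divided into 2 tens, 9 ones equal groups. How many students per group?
Convert 1 thousand, 3 hundreds, 3 tens, 4 ones (place-value notation) → 1×1000 + 3×100 + 3×10 + 4 = 1334 (decimal)
Convert 2 tens, 9 ones (place-value notation) → 2×10 + 9 = 29 (decimal)
Compute 1334 ÷ 29 = 46
46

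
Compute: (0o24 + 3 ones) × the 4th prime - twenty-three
Convert 0o24 (octal) → 2×8 + 4 = 20 (decimal)
Convert 3 ones (place-value notation) → 3 (decimal)
Convert the 4th prime (prime index) → 7 (decimal)
Convert twenty-three (English words) → 23 (decimal)
Expression in decimal: (20 + 3) × 7 - 23
Parentheses first: 20 + 3 = 23
Multiply: 23 × 7 = 161
Subtract: 161 - 23 = 138
138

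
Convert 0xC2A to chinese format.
Convert 0xC2A (hexadecimal) → 12×256 + 2×16 + 10 = 3114 (decimal)
Convert 3114 (decimal) → 3114 = 3×1000 + 1×100 + 1×10 + 4 → 三千一百一十四 (Chinese numeral)
三千一百一十四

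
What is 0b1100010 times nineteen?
Convert 0b1100010 (binary) → 64 + 32 + 2 = 98 (decimal)
Convert nineteen (English words) → 19 (decimal)
Compute 98 × 19 = 1862
1862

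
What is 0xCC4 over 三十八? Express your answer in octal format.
Convert 0xCC4 (hexadecimal) → 12×256 + 12×16 + 4 = 3268 (decimal)
Convert 三十八 (Chinese numeral) → 3×10 + 8 = 38 (decimal)
Compute 3268 ÷ 38 = 86
Convert 86 (decimal) → 86 = 1×64 + 2×8 + 6 → 0o126 (octal)
0o126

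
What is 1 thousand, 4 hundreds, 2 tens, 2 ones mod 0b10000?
Convert 1 thousand, 4 hundreds, 2 tens, 2 ones (place-value notation) → 1×1000 + 4×100 + 2×10 + 2 = 1422 (decimal)
Convert 0b10000 (binary) → 16 (decimal)
Compute 1422 mod 16 = 14
14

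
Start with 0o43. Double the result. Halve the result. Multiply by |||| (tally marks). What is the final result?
Convert 0o43 (octal) → 4×8 + 3 = 35 (decimal)
Start: 35
35 × 2 = 70
70 ÷ 2 = 35
Convert |||| (tally marks) → 4 (decimal)
35 × 4 = 140
140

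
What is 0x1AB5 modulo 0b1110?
Convert 0x1AB5 (hexadecimal) → 1×4096 + 10×256 + 11×16 + 5 = 6837 (decimal)
Convert 0b1110 (binary) → 8 + 4 + 2 = 14 (decimal)
Compute 6837 mod 14 = 5
5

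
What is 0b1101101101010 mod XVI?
Convert 0b1101101101010 (binary) → 4096 + 2048 + 512 + 256 + 64 + 32 + 8 + 2 = 7018 (decimal)
Convert XVI (Roman numeral) → 10 + 5 + 1 = 16 (decimal)
Compute 7018 mod 16 = 10
10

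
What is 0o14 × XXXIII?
Convert 0o14 (octal) → 1×8 + 4 = 12 (decimal)
Convert XXXIII (Roman numeral) → 10 + 10 + 10 + 1 + 1 + 1 = 33 (decimal)
Compute 12 × 33 = 396
396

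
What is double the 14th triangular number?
The 14th triangular number = 14×15/2 = 105
Compute 105 × 2 = 210
210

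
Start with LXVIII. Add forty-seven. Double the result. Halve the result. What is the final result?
Convert LXVIII (Roman numeral) → 50 + 10 + 5 + 1 + 1 + 1 = 68 (decimal)
Start: 68
Convert forty-seven (English words) → 47 (decimal)
68 + 47 = 115
115 × 2 = 230
230 ÷ 2 = 115
115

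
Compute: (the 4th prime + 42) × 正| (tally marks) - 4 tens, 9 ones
Convert the 4th prime (prime index) → 7 (decimal)
Convert 正| (tally marks) → 5 + 1 = 6 (decimal)
Convert 4 tens, 9 ones (place-value notation) → 4×10 + 9 = 49 (decimal)
Expression in decimal: (7 + 42) × 6 - 49
Parentheses first: 7 + 42 = 49
Multiply: 49 × 6 = 294
Subtract: 294 - 49 = 245
245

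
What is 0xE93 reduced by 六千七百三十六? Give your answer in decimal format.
Convert 0xE93 (hexadecimal) → 14×256 + 9×16 + 3 = 3731 (decimal)
Convert 六千七百三十六 (Chinese numeral) → 6×1000 + 7×100 + 3×10 + 6 = 6736 (decimal)
Compute 3731 - 6736 = -3005
-3005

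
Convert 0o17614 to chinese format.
Convert 0o17614 (octal) → 1×4096 + 7×512 + 6×64 + 1×8 + 4 = 8076 (decimal)
Convert 8076 (decimal) → 8076 = 8×1000 + 7×10 + 6 → 八千零七十六 (Chinese numeral)
八千零七十六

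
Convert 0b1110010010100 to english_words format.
Convert 0b1110010010100 (binary) → 4096 + 2048 + 1024 + 128 + 16 + 4 = 7316 (decimal)
Convert 7316 (decimal) → 7316 = 7×1000 + 3×100 + 16 → seven thousand three hundred sixteen (English words)
seven thousand three hundred sixteen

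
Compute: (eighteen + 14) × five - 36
Convert eighteen (English words) → 18 (decimal)
Convert five (English words) → 5 (decimal)
Expression in decimal: (18 + 14) × 5 - 36
Parentheses first: 18 + 14 = 32
Multiply: 32 × 5 = 160
Subtract: 160 - 36 = 124
124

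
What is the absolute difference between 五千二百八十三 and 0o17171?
Convert 五千二百八十三 (Chinese numeral) → 5×1000 + 2×100 + 8×10 + 3 = 5283 (decimal)
Convert 0o17171 (octal) → 1×4096 + 7×512 + 1×64 + 7×8 + 1 = 7801 (decimal)
Compute |5283 - 7801| = 2518
2518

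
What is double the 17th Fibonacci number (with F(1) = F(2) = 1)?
The 17th Fibonacci number (with F(1) = F(2) = 1) = 1597
Compute 1597 × 2 = 3194
3194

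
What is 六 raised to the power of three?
Convert 六 (Chinese numeral) → 6 (decimal)
Convert three (English words) → 3 (decimal)
Compute 6 ^ 3 = 216
216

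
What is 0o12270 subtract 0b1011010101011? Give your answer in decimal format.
Convert 0o12270 (octal) → 1×4096 + 2×512 + 2×64 + 7×8 = 5304 (decimal)
Convert 0b1011010101011 (binary) → 4096 + 1024 + 512 + 128 + 32 + 8 + 2 + 1 = 5803 (decimal)
Compute 5304 - 5803 = -499
-499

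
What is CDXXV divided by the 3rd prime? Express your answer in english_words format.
Convert CDXXV (Roman numeral) → 400 + 10 + 10 + 5 = 425 (decimal)
Convert the 3rd prime (prime index) → 5 (decimal)
Compute 425 ÷ 5 = 85
Convert 85 (decimal) → eighty-five (English words)
eighty-five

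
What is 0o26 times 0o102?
Convert 0o26 (octal) → 2×8 + 6 = 22 (decimal)
Convert 0o102 (octal) → 1×64 + 2 = 66 (decimal)
Compute 22 × 66 = 1452
1452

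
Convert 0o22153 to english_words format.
Convert 0o22153 (octal) → 2×4096 + 2×512 + 1×64 + 5×8 + 3 = 9323 (decimal)
Convert 9323 (decimal) → 9323 = 9×1000 + 3×100 + 23 → nine thousand three hundred twenty-three (English words)
nine thousand three hundred twenty-three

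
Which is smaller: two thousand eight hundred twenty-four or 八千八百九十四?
Convert two thousand eight hundred twenty-four (English words) → 2×1000 + 8×100 + 24 = 2824 (decimal)
Convert 八千八百九十四 (Chinese numeral) → 8×1000 + 8×100 + 9×10 + 4 = 8894 (decimal)
Compare 2824 vs 8894: smaller = 2824
2824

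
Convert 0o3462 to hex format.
Convert 0o3462 (octal) → 3×512 + 4×64 + 6×8 + 2 = 1842 (decimal)
Convert 1842 (decimal) → 1842 = 7×256 + 3×16 + 2 → 0x732 (hexadecimal)
0x732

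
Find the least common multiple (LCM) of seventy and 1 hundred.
Convert seventy (English words) → 70 (decimal)
Convert 1 hundred (place-value notation) → 1×100 = 100 (decimal)
Compute lcm(70, 100) = 700
700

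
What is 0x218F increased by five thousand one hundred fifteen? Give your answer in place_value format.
Convert 0x218F (hexadecimal) → 2×4096 + 1×256 + 8×16 + 15 = 8591 (decimal)
Convert five thousand one hundred fifteen (English words) → 5×1000 + 1×100 + 15 = 5115 (decimal)
Compute 8591 + 5115 = 13706
Convert 13706 (decimal) → 13706 = 13×1000 + 7×100 + 6 → 13 thousands, 7 hundreds, 6 ones (place-value notation)
13 thousands, 7 hundreds, 6 ones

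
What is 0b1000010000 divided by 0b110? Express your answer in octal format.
Convert 0b1000010000 (binary) → 512 + 16 = 528 (decimal)
Convert 0b110 (binary) → 4 + 2 = 6 (decimal)
Compute 528 ÷ 6 = 88
Convert 88 (decimal) → 88 = 1×64 + 3×8 → 0o130 (octal)
0o130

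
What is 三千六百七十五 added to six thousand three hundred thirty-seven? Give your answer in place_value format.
Convert 三千六百七十五 (Chinese numeral) → 3×1000 + 6×100 + 7×10 + 5 = 3675 (decimal)
Convert six thousand three hundred thirty-seven (English words) → 6×1000 + 3×100 + 37 = 6337 (decimal)
Compute 3675 + 6337 = 10012
Convert 10012 (decimal) → 10012 = 10×1000 + 1×10 + 2 → 10 thousands, 1 ten, 2 ones (place-value notation)
10 thousands, 1 ten, 2 ones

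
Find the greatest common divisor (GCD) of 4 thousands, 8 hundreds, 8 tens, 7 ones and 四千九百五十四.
Convert 4 thousands, 8 hundreds, 8 tens, 7 ones (place-value notation) → 4×1000 + 8×100 + 8×10 + 7 = 4887 (decimal)
Convert 四千九百五十四 (Chinese numeral) → 4×1000 + 9×100 + 5×10 + 4 = 4954 (decimal)
Compute gcd(4887, 4954) = 1
1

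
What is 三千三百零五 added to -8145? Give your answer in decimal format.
Convert 三千三百零五 (Chinese numeral) → 3×1000 + 3×100 + 5 = 3305 (decimal)
Compute 3305 + -8145 = -4840
-4840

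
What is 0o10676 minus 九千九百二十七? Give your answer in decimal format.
Convert 0o10676 (octal) → 1×4096 + 6×64 + 7×8 + 6 = 4542 (decimal)
Convert 九千九百二十七 (Chinese numeral) → 9×1000 + 9×100 + 2×10 + 7 = 9927 (decimal)
Compute 4542 - 9927 = -5385
-5385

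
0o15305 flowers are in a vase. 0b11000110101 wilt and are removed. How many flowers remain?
Convert 0o15305 (octal) → 1×4096 + 5×512 + 3×64 + 5 = 6853 (decimal)
Convert 0b11000110101 (binary) → 1024 + 512 + 32 + 16 + 4 + 1 = 1589 (decimal)
Compute 6853 - 1589 = 5264
5264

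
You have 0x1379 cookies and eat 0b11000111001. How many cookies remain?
Convert 0x1379 (hexadecimal) → 1×4096 + 3×256 + 7×16 + 9 = 4985 (decimal)
Convert 0b11000111001 (binary) → 1024 + 512 + 32 + 16 + 8 + 1 = 1593 (decimal)
Compute 4985 - 1593 = 3392
3392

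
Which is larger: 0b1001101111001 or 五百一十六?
Convert 0b1001101111001 (binary) → 4096 + 512 + 256 + 64 + 32 + 16 + 8 + 1 = 4985 (decimal)
Convert 五百一十六 (Chinese numeral) → 5×100 + 1×10 + 6 = 516 (decimal)
Compare 4985 vs 516: larger = 4985
4985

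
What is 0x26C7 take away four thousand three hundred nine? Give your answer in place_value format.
Convert 0x26C7 (hexadecimal) → 2×4096 + 6×256 + 12×16 + 7 = 9927 (decimal)
Convert four thousand three hundred nine (English words) → 4×1000 + 3×100 + 9 = 4309 (decimal)
Compute 9927 - 4309 = 5618
Convert 5618 (decimal) → 5618 = 5×1000 + 6×100 + 1×10 + 8 → 5 thousands, 6 hundreds, 1 ten, 8 ones (place-value notation)
5 thousands, 6 hundreds, 1 ten, 8 ones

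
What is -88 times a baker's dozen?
Convert a baker's dozen (colloquial) → 13 (decimal)
Compute -88 × 13 = -1144
-1144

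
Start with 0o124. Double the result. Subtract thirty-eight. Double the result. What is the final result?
Convert 0o124 (octal) → 1×64 + 2×8 + 4 = 84 (decimal)
Start: 84
84 × 2 = 168
Convert thirty-eight (English words) → 38 (decimal)
168 - 38 = 130
130 × 2 = 260
260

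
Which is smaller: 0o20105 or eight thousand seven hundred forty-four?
Convert 0o20105 (octal) → 2×4096 + 1×64 + 5 = 8261 (decimal)
Convert eight thousand seven hundred forty-four (English words) → 8×1000 + 7×100 + 44 = 8744 (decimal)
Compare 8261 vs 8744: smaller = 8261
8261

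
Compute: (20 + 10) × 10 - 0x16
Convert 0x16 (hexadecimal) → 1×16 + 6 = 22 (decimal)
Expression in decimal: (20 + 10) × 10 - 22
Parentheses first: 20 + 10 = 30
Multiply: 30 × 10 = 300
Subtract: 300 - 22 = 278
278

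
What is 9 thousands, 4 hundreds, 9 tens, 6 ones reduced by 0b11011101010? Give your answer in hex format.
Convert 9 thousands, 4 hundreds, 9 tens, 6 ones (place-value notation) → 9×1000 + 4×100 + 9×10 + 6 = 9496 (decimal)
Convert 0b11011101010 (binary) → 1024 + 512 + 128 + 64 + 32 + 8 + 2 = 1770 (decimal)
Compute 9496 - 1770 = 7726
Convert 7726 (decimal) → 7726 = 1×4096 + 14×256 + 2×16 + 14 → 0x1E2E (hexadecimal)
0x1E2E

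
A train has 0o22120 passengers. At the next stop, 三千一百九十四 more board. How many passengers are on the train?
Convert 0o22120 (octal) → 2×4096 + 2×512 + 1×64 + 2×8 = 9296 (decimal)
Convert 三千一百九十四 (Chinese numeral) → 3×1000 + 1×100 + 9×10 + 4 = 3194 (decimal)
Compute 9296 + 3194 = 12490
12490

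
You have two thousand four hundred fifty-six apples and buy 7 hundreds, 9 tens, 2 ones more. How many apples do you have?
Convert two thousand four hundred fifty-six (English words) → 2×1000 + 4×100 + 56 = 2456 (decimal)
Convert 7 hundreds, 9 tens, 2 ones (place-value notation) → 7×100 + 9×10 + 2 = 792 (decimal)
Compute 2456 + 792 = 3248
3248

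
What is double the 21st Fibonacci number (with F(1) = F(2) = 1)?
The 21st Fibonacci number (with F(1) = F(2) = 1) = 10946
Compute 10946 × 2 = 21892
21892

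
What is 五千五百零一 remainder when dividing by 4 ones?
Convert 五千五百零一 (Chinese numeral) → 5×1000 + 5×100 + 1 = 5501 (decimal)
Convert 4 ones (place-value notation) → 4 (decimal)
Compute 5501 mod 4 = 1
1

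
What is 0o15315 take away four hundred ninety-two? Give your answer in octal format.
Convert 0o15315 (octal) → 1×4096 + 5×512 + 3×64 + 1×8 + 5 = 6861 (decimal)
Convert four hundred ninety-two (English words) → 4×100 + 92 = 492 (decimal)
Compute 6861 - 492 = 6369
Convert 6369 (decimal) → 6369 = 1×4096 + 4×512 + 3×64 + 4×8 + 1 → 0o14341 (octal)
0o14341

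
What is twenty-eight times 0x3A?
Convert twenty-eight (English words) → 28 (decimal)
Convert 0x3A (hexadecimal) → 3×16 + 10 = 58 (decimal)
Compute 28 × 58 = 1624
1624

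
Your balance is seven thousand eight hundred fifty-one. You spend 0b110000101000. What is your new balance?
Convert seven thousand eight hundred fifty-one (English words) → 7×1000 + 8×100 + 51 = 7851 (decimal)
Convert 0b110000101000 (binary) → 2048 + 1024 + 32 + 8 = 3112 (decimal)
Compute 7851 - 3112 = 4739
4739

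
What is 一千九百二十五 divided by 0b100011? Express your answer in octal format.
Convert 一千九百二十五 (Chinese numeral) → 1×1000 + 9×100 + 2×10 + 5 = 1925 (decimal)
Convert 0b100011 (binary) → 32 + 2 + 1 = 35 (decimal)
Compute 1925 ÷ 35 = 55
Convert 55 (decimal) → 55 = 6×8 + 7 → 0o67 (octal)
0o67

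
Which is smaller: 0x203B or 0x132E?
Convert 0x203B (hexadecimal) → 2×4096 + 3×16 + 11 = 8251 (decimal)
Convert 0x132E (hexadecimal) → 1×4096 + 3×256 + 2×16 + 14 = 4910 (decimal)
Compare 8251 vs 4910: smaller = 4910
4910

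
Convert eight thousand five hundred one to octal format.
Convert eight thousand five hundred one (English words) → 8×1000 + 5×100 + 1 = 8501 (decimal)
Convert 8501 (decimal) → 8501 = 2×4096 + 4×64 + 6×8 + 5 → 0o20465 (octal)
0o20465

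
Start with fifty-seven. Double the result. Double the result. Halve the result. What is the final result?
Convert fifty-seven (English words) → 57 (decimal)
Start: 57
57 × 2 = 114
114 × 2 = 228
228 ÷ 2 = 114
114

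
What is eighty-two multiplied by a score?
Convert eighty-two (English words) → 82 (decimal)
Convert a score (colloquial) → 20 (decimal)
Compute 82 × 20 = 1640
1640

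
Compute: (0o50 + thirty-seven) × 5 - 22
Convert 0o50 (octal) → 5×8 = 40 (decimal)
Convert thirty-seven (English words) → 37 (decimal)
Expression in decimal: (40 + 37) × 5 - 22
Parentheses first: 40 + 37 = 77
Multiply: 77 × 5 = 385
Subtract: 385 - 22 = 363
363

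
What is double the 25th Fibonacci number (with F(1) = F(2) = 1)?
The 25th Fibonacci number (with F(1) = F(2) = 1) = 75025
Compute 75025 × 2 = 150050
150050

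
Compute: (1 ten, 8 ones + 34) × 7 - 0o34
Convert 1 ten, 8 ones (place-value notation) → 1×10 + 8 = 18 (decimal)
Convert 0o34 (octal) → 3×8 + 4 = 28 (decimal)
Expression in decimal: (18 + 34) × 7 - 28
Parentheses first: 18 + 34 = 52
Multiply: 52 × 7 = 364
Subtract: 364 - 28 = 336
336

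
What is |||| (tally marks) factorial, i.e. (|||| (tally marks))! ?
Convert |||| (tally marks) → 4 (decimal)
Compute 4! = 24
24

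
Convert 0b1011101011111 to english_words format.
Convert 0b1011101011111 (binary) → 4096 + 1024 + 512 + 256 + 64 + 16 + 8 + 4 + 2 + 1 = 5983 (decimal)
Convert 5983 (decimal) → 5983 = 5×1000 + 9×100 + 83 → five thousand nine hundred eighty-three (English words)
five thousand nine hundred eighty-three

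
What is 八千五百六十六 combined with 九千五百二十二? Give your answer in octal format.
Convert 八千五百六十六 (Chinese numeral) → 8×1000 + 5×100 + 6×10 + 6 = 8566 (decimal)
Convert 九千五百二十二 (Chinese numeral) → 9×1000 + 5×100 + 2×10 + 2 = 9522 (decimal)
Compute 8566 + 9522 = 18088
Convert 18088 (decimal) → 18088 = 4×4096 + 3×512 + 2×64 + 5×8 → 0o43250 (octal)
0o43250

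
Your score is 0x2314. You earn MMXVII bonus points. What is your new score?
Convert 0x2314 (hexadecimal) → 2×4096 + 3×256 + 1×16 + 4 = 8980 (decimal)
Convert MMXVII (Roman numeral) → 1000 + 1000 + 10 + 5 + 1 + 1 = 2017 (decimal)
Compute 8980 + 2017 = 10997
10997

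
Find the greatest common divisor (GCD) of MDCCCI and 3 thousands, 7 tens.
Convert MDCCCI (Roman numeral) → 1000 + 500 + 100 + 100 + 100 + 1 = 1801 (decimal)
Convert 3 thousands, 7 tens (place-value notation) → 3×1000 + 7×10 = 3070 (decimal)
Compute gcd(1801, 3070) = 1
1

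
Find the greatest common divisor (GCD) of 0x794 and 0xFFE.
Convert 0x794 (hexadecimal) → 7×256 + 9×16 + 4 = 1940 (decimal)
Convert 0xFFE (hexadecimal) → 15×256 + 15×16 + 14 = 4094 (decimal)
Compute gcd(1940, 4094) = 2
2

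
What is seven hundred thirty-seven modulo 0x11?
Convert seven hundred thirty-seven (English words) → 7×100 + 37 = 737 (decimal)
Convert 0x11 (hexadecimal) → 1×16 + 1 = 17 (decimal)
Compute 737 mod 17 = 6
6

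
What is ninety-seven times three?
Convert ninety-seven (English words) → 97 (decimal)
Convert three (English words) → 3 (decimal)
Compute 97 × 3 = 291
291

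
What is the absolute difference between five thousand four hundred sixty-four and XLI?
Convert five thousand four hundred sixty-four (English words) → 5×1000 + 4×100 + 64 = 5464 (decimal)
Convert XLI (Roman numeral) → 40 + 1 = 41 (decimal)
Compute |5464 - 41| = 5423
5423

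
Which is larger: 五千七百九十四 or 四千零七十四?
Convert 五千七百九十四 (Chinese numeral) → 5×1000 + 7×100 + 9×10 + 4 = 5794 (decimal)
Convert 四千零七十四 (Chinese numeral) → 4×1000 + 7×10 + 4 = 4074 (decimal)
Compare 5794 vs 4074: larger = 5794
5794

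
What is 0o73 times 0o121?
Convert 0o73 (octal) → 7×8 + 3 = 59 (decimal)
Convert 0o121 (octal) → 1×64 + 2×8 + 1 = 81 (decimal)
Compute 59 × 81 = 4779
4779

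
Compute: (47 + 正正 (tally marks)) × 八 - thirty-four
Convert 正正 (tally marks) → 5 + 5 = 10 (decimal)
Convert 八 (Chinese numeral) → 8 (decimal)
Convert thirty-four (English words) → 34 (decimal)
Expression in decimal: (47 + 10) × 8 - 34
Parentheses first: 47 + 10 = 57
Multiply: 57 × 8 = 456
Subtract: 456 - 34 = 422
422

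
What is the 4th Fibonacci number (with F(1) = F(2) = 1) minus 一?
The 4th Fibonacci number (with F(1) = F(2) = 1): 1, 1, 2, 3 → 3
Convert 一 (Chinese numeral) → 1 (decimal)
Compute 3 - 1 = 2
2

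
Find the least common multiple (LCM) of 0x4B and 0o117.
Convert 0x4B (hexadecimal) → 4×16 + 11 = 75 (decimal)
Convert 0o117 (octal) → 1×64 + 1×8 + 7 = 79 (decimal)
Compute lcm(75, 79) = 5925
5925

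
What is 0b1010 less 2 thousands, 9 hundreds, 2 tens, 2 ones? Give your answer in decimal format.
Convert 0b1010 (binary) → 8 + 2 = 10 (decimal)
Convert 2 thousands, 9 hundreds, 2 tens, 2 ones (place-value notation) → 2×1000 + 9×100 + 2×10 + 2 = 2922 (decimal)
Compute 10 - 2922 = -2912
-2912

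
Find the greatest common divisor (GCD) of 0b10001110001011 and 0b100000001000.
Convert 0b10001110001011 (binary) → 8192 + 512 + 256 + 128 + 8 + 2 + 1 = 9099 (decimal)
Convert 0b100000001000 (binary) → 2048 + 8 = 2056 (decimal)
Compute gcd(9099, 2056) = 1
1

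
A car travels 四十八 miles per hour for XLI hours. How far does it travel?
Convert 四十八 (Chinese numeral) → 4×10 + 8 = 48 (decimal)
Convert XLI (Roman numeral) → 40 + 1 = 41 (decimal)
Compute 48 × 41 = 1968
1968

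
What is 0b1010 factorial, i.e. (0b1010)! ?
Convert 0b1010 (binary) → 8 + 2 = 10 (decimal)
Compute 10! = 3628800
3628800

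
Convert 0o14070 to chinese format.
Convert 0o14070 (octal) → 1×4096 + 4×512 + 7×8 = 6200 (decimal)
Convert 6200 (decimal) → 6200 = 6×1000 + 2×100 → 六千二百 (Chinese numeral)
六千二百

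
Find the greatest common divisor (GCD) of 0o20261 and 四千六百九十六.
Convert 0o20261 (octal) → 2×4096 + 2×64 + 6×8 + 1 = 8369 (decimal)
Convert 四千六百九十六 (Chinese numeral) → 4×1000 + 6×100 + 9×10 + 6 = 4696 (decimal)
Compute gcd(8369, 4696) = 1
1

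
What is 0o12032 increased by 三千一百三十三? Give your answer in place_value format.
Convert 0o12032 (octal) → 1×4096 + 2×512 + 3×8 + 2 = 5146 (decimal)
Convert 三千一百三十三 (Chinese numeral) → 3×1000 + 1×100 + 3×10 + 3 = 3133 (decimal)
Compute 5146 + 3133 = 8279
Convert 8279 (decimal) → 8279 = 8×1000 + 2×100 + 7×10 + 9 → 8 thousands, 2 hundreds, 7 tens, 9 ones (place-value notation)
8 thousands, 2 hundreds, 7 tens, 9 ones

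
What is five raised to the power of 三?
Convert five (English words) → 5 (decimal)
Convert 三 (Chinese numeral) → 3 (decimal)
Compute 5 ^ 3 = 125
125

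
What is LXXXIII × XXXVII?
Convert LXXXIII (Roman numeral) → 50 + 10 + 10 + 10 + 1 + 1 + 1 = 83 (decimal)
Convert XXXVII (Roman numeral) → 10 + 10 + 10 + 5 + 1 + 1 = 37 (decimal)
Compute 83 × 37 = 3071
3071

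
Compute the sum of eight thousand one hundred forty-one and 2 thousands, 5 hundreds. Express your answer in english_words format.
Convert eight thousand one hundred forty-one (English words) → 8×1000 + 1×100 + 41 = 8141 (decimal)
Convert 2 thousands, 5 hundreds (place-value notation) → 2×1000 + 5×100 = 2500 (decimal)
Compute 8141 + 2500 = 10641
Convert 10641 (decimal) → 10641 = 10×1000 + 6×100 + 41 → ten thousand six hundred forty-one (English words)
ten thousand six hundred forty-one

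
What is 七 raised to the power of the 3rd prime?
Convert 七 (Chinese numeral) → 7 (decimal)
Convert the 3rd prime (prime index) → 5 (decimal)
Compute 7 ^ 5 = 16807
16807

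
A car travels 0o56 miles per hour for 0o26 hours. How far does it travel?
Convert 0o56 (octal) → 5×8 + 6 = 46 (decimal)
Convert 0o26 (octal) → 2×8 + 6 = 22 (decimal)
Compute 46 × 22 = 1012
1012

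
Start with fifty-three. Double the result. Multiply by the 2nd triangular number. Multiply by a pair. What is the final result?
Convert fifty-three (English words) → 53 (decimal)
Start: 53
53 × 2 = 106
Convert the 2nd triangular number (triangular index) → 2×3/2 = 3 (decimal)
106 × 3 = 318
Convert a pair (colloquial) → 2 (decimal)
318 × 2 = 636
636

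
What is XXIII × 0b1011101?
Convert XXIII (Roman numeral) → 10 + 10 + 1 + 1 + 1 = 23 (decimal)
Convert 0b1011101 (binary) → 64 + 16 + 8 + 4 + 1 = 93 (decimal)
Compute 23 × 93 = 2139
2139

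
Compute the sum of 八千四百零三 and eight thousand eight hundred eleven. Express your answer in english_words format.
Convert 八千四百零三 (Chinese numeral) → 8×1000 + 4×100 + 3 = 8403 (decimal)
Convert eight thousand eight hundred eleven (English words) → 8×1000 + 8×100 + 11 = 8811 (decimal)
Compute 8403 + 8811 = 17214
Convert 17214 (decimal) → 17214 = 17×1000 + 2×100 + 14 → seventeen thousand two hundred fourteen (English words)
seventeen thousand two hundred fourteen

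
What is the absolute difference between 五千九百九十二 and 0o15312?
Convert 五千九百九十二 (Chinese numeral) → 5×1000 + 9×100 + 9×10 + 2 = 5992 (decimal)
Convert 0o15312 (octal) → 1×4096 + 5×512 + 3×64 + 1×8 + 2 = 6858 (decimal)
Compute |5992 - 6858| = 866
866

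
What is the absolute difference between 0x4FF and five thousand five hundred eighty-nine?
Convert 0x4FF (hexadecimal) → 4×256 + 15×16 + 15 = 1279 (decimal)
Convert five thousand five hundred eighty-nine (English words) → 5×1000 + 5×100 + 89 = 5589 (decimal)
Compute |1279 - 5589| = 4310
4310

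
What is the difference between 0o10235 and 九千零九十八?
Convert 0o10235 (octal) → 1×4096 + 2×64 + 3×8 + 5 = 4253 (decimal)
Convert 九千零九十八 (Chinese numeral) → 9×1000 + 9×10 + 8 = 9098 (decimal)
Difference: |4253 - 9098| = 4845
4845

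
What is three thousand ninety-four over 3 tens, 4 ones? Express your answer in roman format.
Convert three thousand ninety-four (English words) → 3×1000 + 94 = 3094 (decimal)
Convert 3 tens, 4 ones (place-value notation) → 3×10 + 4 = 34 (decimal)
Compute 3094 ÷ 34 = 91
Convert 91 (decimal) → 91 = 90 + 1 → XCI (Roman numeral)
XCI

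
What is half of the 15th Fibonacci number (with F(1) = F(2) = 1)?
The 15th Fibonacci number (with F(1) = F(2) = 1): 1, 1, 2, 3, 5, 8, 13, 21, 34, 55, 89, 144, 233, 377, 610 → 610
Compute 610 ÷ 2 = 305
305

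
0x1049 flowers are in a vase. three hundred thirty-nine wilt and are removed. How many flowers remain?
Convert 0x1049 (hexadecimal) → 1×4096 + 4×16 + 9 = 4169 (decimal)
Convert three hundred thirty-nine (English words) → 3×100 + 39 = 339 (decimal)
Compute 4169 - 339 = 3830
3830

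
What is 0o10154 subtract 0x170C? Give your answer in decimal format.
Convert 0o10154 (octal) → 1×4096 + 1×64 + 5×8 + 4 = 4204 (decimal)
Convert 0x170C (hexadecimal) → 1×4096 + 7×256 + 12 = 5900 (decimal)
Compute 4204 - 5900 = -1696
-1696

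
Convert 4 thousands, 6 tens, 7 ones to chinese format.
Convert 4 thousands, 6 tens, 7 ones (place-value notation) → 4×1000 + 6×10 + 7 = 4067 (decimal)
Convert 4067 (decimal) → 4067 = 4×1000 + 6×10 + 7 → 四千零六十七 (Chinese numeral)
四千零六十七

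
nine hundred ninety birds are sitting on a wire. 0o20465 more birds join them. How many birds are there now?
Convert nine hundred ninety (English words) → 9×100 + 90 = 990 (decimal)
Convert 0o20465 (octal) → 2×4096 + 4×64 + 6×8 + 5 = 8501 (decimal)
Compute 990 + 8501 = 9491
9491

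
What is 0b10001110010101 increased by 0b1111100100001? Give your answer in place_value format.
Convert 0b10001110010101 (binary) → 8192 + 512 + 256 + 128 + 16 + 4 + 1 = 9109 (decimal)
Convert 0b1111100100001 (binary) → 4096 + 2048 + 1024 + 512 + 256 + 32 + 1 = 7969 (decimal)
Compute 9109 + 7969 = 17078
Convert 17078 (decimal) → 17078 = 17×1000 + 7×10 + 8 → 17 thousands, 7 tens, 8 ones (place-value notation)
17 thousands, 7 tens, 8 ones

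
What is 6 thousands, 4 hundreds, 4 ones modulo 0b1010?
Convert 6 thousands, 4 hundreds, 4 ones (place-value notation) → 6×1000 + 4×100 + 4 = 6404 (decimal)
Convert 0b1010 (binary) → 8 + 2 = 10 (decimal)
Compute 6404 mod 10 = 4
4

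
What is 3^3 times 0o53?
Convert 3^3 (power) → 27 (decimal)
Convert 0o53 (octal) → 5×8 + 3 = 43 (decimal)
Compute 27 × 43 = 1161
1161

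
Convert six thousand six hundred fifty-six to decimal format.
Convert six thousand six hundred fifty-six (English words) → 6×1000 + 6×100 + 56 = 6656 (decimal)
6656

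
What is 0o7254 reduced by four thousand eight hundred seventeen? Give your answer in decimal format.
Convert 0o7254 (octal) → 7×512 + 2×64 + 5×8 + 4 = 3756 (decimal)
Convert four thousand eight hundred seventeen (English words) → 4×1000 + 8×100 + 17 = 4817 (decimal)
Compute 3756 - 4817 = -1061
-1061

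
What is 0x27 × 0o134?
Convert 0x27 (hexadecimal) → 2×16 + 7 = 39 (decimal)
Convert 0o134 (octal) → 1×64 + 3×8 + 4 = 92 (decimal)
Compute 39 × 92 = 3588
3588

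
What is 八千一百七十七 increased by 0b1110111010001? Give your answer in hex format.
Convert 八千一百七十七 (Chinese numeral) → 8×1000 + 1×100 + 7×10 + 7 = 8177 (decimal)
Convert 0b1110111010001 (binary) → 4096 + 2048 + 1024 + 256 + 128 + 64 + 16 + 1 = 7633 (decimal)
Compute 8177 + 7633 = 15810
Convert 15810 (decimal) → 15810 = 3×4096 + 13×256 + 12×16 + 2 → 0x3DC2 (hexadecimal)
0x3DC2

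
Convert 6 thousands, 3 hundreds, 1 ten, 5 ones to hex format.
Convert 6 thousands, 3 hundreds, 1 ten, 5 ones (place-value notation) → 6×1000 + 3×100 + 1×10 + 5 = 6315 (decimal)
Convert 6315 (decimal) → 6315 = 1×4096 + 8×256 + 10×16 + 11 → 0x18AB (hexadecimal)
0x18AB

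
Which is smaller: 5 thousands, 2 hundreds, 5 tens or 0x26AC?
Convert 5 thousands, 2 hundreds, 5 tens (place-value notation) → 5×1000 + 2×100 + 5×10 = 5250 (decimal)
Convert 0x26AC (hexadecimal) → 2×4096 + 6×256 + 10×16 + 12 = 9900 (decimal)
Compare 5250 vs 9900: smaller = 5250
5250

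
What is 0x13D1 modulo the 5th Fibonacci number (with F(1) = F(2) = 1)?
Convert 0x13D1 (hexadecimal) → 1×4096 + 3×256 + 13×16 + 1 = 5073 (decimal)
Convert the 5th Fibonacci number (with F(1) = F(2) = 1) (Fibonacci index) → 1, 1, 2, 3, 5 → 5 (decimal)
Compute 5073 mod 5 = 3
3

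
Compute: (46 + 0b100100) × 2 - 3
Convert 0b100100 (binary) → 32 + 4 = 36 (decimal)
Expression in decimal: (46 + 36) × 2 - 3
Parentheses first: 46 + 36 = 82
Multiply: 82 × 2 = 164
Subtract: 164 - 3 = 161
161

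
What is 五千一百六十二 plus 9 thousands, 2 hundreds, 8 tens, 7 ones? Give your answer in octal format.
Convert 五千一百六十二 (Chinese numeral) → 5×1000 + 1×100 + 6×10 + 2 = 5162 (decimal)
Convert 9 thousands, 2 hundreds, 8 tens, 7 ones (place-value notation) → 9×1000 + 2×100 + 8×10 + 7 = 9287 (decimal)
Compute 5162 + 9287 = 14449
Convert 14449 (decimal) → 14449 = 3×4096 + 4×512 + 1×64 + 6×8 + 1 → 0o34161 (octal)
0o34161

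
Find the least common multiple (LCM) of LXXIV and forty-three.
Convert LXXIV (Roman numeral) → 50 + 10 + 10 + 4 = 74 (decimal)
Convert forty-three (English words) → 43 (decimal)
Compute lcm(74, 43) = 3182
3182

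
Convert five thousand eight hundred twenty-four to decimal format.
Convert five thousand eight hundred twenty-four (English words) → 5×1000 + 8×100 + 24 = 5824 (decimal)
5824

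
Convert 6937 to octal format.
Convert 6937 (decimal) → 6937 = 1×4096 + 5×512 + 4×64 + 3×8 + 1 → 0o15431 (octal)
0o15431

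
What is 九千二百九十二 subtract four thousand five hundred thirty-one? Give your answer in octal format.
Convert 九千二百九十二 (Chinese numeral) → 9×1000 + 2×100 + 9×10 + 2 = 9292 (decimal)
Convert four thousand five hundred thirty-one (English words) → 4×1000 + 5×100 + 31 = 4531 (decimal)
Compute 9292 - 4531 = 4761
Convert 4761 (decimal) → 4761 = 1×4096 + 1×512 + 2×64 + 3×8 + 1 → 0o11231 (octal)
0o11231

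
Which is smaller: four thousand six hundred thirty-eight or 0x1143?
Convert four thousand six hundred thirty-eight (English words) → 4×1000 + 6×100 + 38 = 4638 (decimal)
Convert 0x1143 (hexadecimal) → 1×4096 + 1×256 + 4×16 + 3 = 4419 (decimal)
Compare 4638 vs 4419: smaller = 4419
4419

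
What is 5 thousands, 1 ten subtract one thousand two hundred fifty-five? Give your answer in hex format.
Convert 5 thousands, 1 ten (place-value notation) → 5×1000 + 1×10 = 5010 (decimal)
Convert one thousand two hundred fifty-five (English words) → 1×1000 + 2×100 + 55 = 1255 (decimal)
Compute 5010 - 1255 = 3755
Convert 3755 (decimal) → 3755 = 14×256 + 10×16 + 11 → 0xEAB (hexadecimal)
0xEAB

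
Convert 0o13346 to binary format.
Convert 0o13346 (octal) → 1×4096 + 3×512 + 3×64 + 4×8 + 6 = 5862 (decimal)
Convert 5862 (decimal) → 5862 = 4096 + 1024 + 512 + 128 + 64 + 32 + 4 + 2 → 0b1011011100110 (binary)
0b1011011100110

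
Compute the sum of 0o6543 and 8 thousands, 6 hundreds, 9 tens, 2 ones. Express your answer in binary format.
Convert 0o6543 (octal) → 6×512 + 5×64 + 4×8 + 3 = 3427 (decimal)
Convert 8 thousands, 6 hundreds, 9 tens, 2 ones (place-value notation) → 8×1000 + 6×100 + 9×10 + 2 = 8692 (decimal)
Compute 3427 + 8692 = 12119
Convert 12119 (decimal) → 12119 = 8192 + 2048 + 1024 + 512 + 256 + 64 + 16 + 4 + 2 + 1 → 0b10111101010111 (binary)
0b10111101010111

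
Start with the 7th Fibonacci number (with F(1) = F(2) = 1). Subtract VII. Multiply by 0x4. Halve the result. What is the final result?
Convert the 7th Fibonacci number (with F(1) = F(2) = 1) (Fibonacci index) → 1, 1, 2, 3, 5, 8, 13 → 13 (decimal)
Start: 13
Convert VII (Roman numeral) → 5 + 1 + 1 = 7 (decimal)
13 - 7 = 6
Convert 0x4 (hexadecimal) → 4 (decimal)
6 × 4 = 24
24 ÷ 2 = 12
12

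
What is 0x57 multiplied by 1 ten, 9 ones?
Convert 0x57 (hexadecimal) → 5×16 + 7 = 87 (decimal)
Convert 1 ten, 9 ones (place-value notation) → 1×10 + 9 = 19 (decimal)
Compute 87 × 19 = 1653
1653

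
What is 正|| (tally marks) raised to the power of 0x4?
Convert 正|| (tally marks) → 5 + 2 = 7 (decimal)
Convert 0x4 (hexadecimal) → 4 (decimal)
Compute 7 ^ 4 = 2401
2401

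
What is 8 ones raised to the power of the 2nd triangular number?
Convert 8 ones (place-value notation) → 8 (decimal)
Convert the 2nd triangular number (triangular index) → 2×3/2 = 3 (decimal)
Compute 8 ^ 3 = 512
512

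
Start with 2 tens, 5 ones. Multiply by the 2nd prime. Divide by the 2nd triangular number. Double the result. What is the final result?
Convert 2 tens, 5 ones (place-value notation) → 2×10 + 5 = 25 (decimal)
Start: 25
Convert the 2nd prime (prime index) → 3 (decimal)
25 × 3 = 75
Convert the 2nd triangular number (triangular index) → 2×3/2 = 3 (decimal)
75 ÷ 3 = 25
25 × 2 = 50
50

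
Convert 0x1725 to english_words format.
Convert 0x1725 (hexadecimal) → 1×4096 + 7×256 + 2×16 + 5 = 5925 (decimal)
Convert 5925 (decimal) → 5925 = 5×1000 + 9×100 + 25 → five thousand nine hundred twenty-five (English words)
five thousand nine hundred twenty-five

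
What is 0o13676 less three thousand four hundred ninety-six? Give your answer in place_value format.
Convert 0o13676 (octal) → 1×4096 + 3×512 + 6×64 + 7×8 + 6 = 6078 (decimal)
Convert three thousand four hundred ninety-six (English words) → 3×1000 + 4×100 + 96 = 3496 (decimal)
Compute 6078 - 3496 = 2582
Convert 2582 (decimal) → 2582 = 2×1000 + 5×100 + 8×10 + 2 → 2 thousands, 5 hundreds, 8 tens, 2 ones (place-value notation)
2 thousands, 5 hundreds, 8 tens, 2 ones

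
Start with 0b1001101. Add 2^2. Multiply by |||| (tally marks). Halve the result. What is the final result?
Convert 0b1001101 (binary) → 64 + 8 + 4 + 1 = 77 (decimal)
Start: 77
Convert 2^2 (power) → 4 (decimal)
77 + 4 = 81
Convert |||| (tally marks) → 4 (decimal)
81 × 4 = 324
324 ÷ 2 = 162
162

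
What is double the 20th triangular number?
The 20th triangular number = 20×21/2 = 210
Compute 210 × 2 = 420
420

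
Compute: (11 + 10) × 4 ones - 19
Convert 4 ones (place-value notation) → 4 (decimal)
Expression in decimal: (11 + 10) × 4 - 19
Parentheses first: 11 + 10 = 21
Multiply: 21 × 4 = 84
Subtract: 84 - 19 = 65
65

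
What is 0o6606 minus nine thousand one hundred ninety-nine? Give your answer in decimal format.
Convert 0o6606 (octal) → 6×512 + 6×64 + 6 = 3462 (decimal)
Convert nine thousand one hundred ninety-nine (English words) → 9×1000 + 1×100 + 99 = 9199 (decimal)
Compute 3462 - 9199 = -5737
-5737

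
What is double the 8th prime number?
The 8th prime number = 19
Compute 19 × 2 = 38
38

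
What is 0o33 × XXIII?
Convert 0o33 (octal) → 3×8 + 3 = 27 (decimal)
Convert XXIII (Roman numeral) → 10 + 10 + 1 + 1 + 1 = 23 (decimal)
Compute 27 × 23 = 621
621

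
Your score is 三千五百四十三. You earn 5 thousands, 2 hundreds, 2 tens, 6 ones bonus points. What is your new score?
Convert 三千五百四十三 (Chinese numeral) → 3×1000 + 5×100 + 4×10 + 3 = 3543 (decimal)
Convert 5 thousands, 2 hundreds, 2 tens, 6 ones (place-value notation) → 5×1000 + 2×100 + 2×10 + 6 = 5226 (decimal)
Compute 3543 + 5226 = 8769
8769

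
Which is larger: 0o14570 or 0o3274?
Convert 0o14570 (octal) → 1×4096 + 4×512 + 5×64 + 7×8 = 6520 (decimal)
Convert 0o3274 (octal) → 3×512 + 2×64 + 7×8 + 4 = 1724 (decimal)
Compare 6520 vs 1724: larger = 6520
6520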